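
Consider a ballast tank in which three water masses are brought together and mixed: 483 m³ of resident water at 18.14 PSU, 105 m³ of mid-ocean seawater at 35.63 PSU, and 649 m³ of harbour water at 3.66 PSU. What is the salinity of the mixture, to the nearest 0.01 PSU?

By conservation of dissolved salt,
salt = 483×18.14 + 105×35.63 + 649×3.66 = 8,761.62 + 3,741.15 + 2,375.34 = 14,878.11
volume = 483 + 105 + 649 = 1,237 m³
S = 14,878.11 / 1,237 = 12.0276 PSU

12.03 PSU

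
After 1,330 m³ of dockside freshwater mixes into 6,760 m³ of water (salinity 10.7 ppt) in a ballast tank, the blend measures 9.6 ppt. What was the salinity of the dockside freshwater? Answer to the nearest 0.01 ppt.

4.01 ppt

Salt balance: 6,760×10.7 + 1,330×S = 8,090×9.6
72,332 + 1,330·S = 77,664
S = (77,664 − 72,332) / 1,330 = 4.009 ppt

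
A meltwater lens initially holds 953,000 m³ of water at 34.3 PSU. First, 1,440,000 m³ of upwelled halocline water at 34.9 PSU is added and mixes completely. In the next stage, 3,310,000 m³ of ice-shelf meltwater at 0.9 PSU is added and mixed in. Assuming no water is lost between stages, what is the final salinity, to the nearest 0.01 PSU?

15.07 PSU

Conserving salt mass:
Initial salt = 953,000×34.3 = 32,687,900
After stage 1: salt = 32,687,900 + 1,440,000×34.9 = 82,943,900; volume = 2,393,000 m³; S = 34.661 PSU
After stage 2: salt = 82,943,900 + 3,310,000×0.9 = 85,922,900; volume = 5,703,000 m³
S = 85,922,900 / 5,703,000 = 15.0663 PSU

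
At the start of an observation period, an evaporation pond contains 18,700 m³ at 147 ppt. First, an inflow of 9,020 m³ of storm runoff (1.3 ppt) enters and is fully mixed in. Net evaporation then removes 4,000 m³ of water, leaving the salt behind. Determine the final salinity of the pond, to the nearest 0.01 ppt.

116.38 ppt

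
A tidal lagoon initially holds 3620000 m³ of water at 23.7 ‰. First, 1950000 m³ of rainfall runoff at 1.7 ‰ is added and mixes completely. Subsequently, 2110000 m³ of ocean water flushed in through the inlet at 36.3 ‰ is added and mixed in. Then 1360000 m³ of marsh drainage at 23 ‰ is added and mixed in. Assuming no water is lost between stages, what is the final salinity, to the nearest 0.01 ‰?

21.79 ‰

Weighted by volume,
Initial salt = 3,620,000×23.7 = 85,794,000
After stage 1: salt = 85,794,000 + 1,950,000×1.7 = 89,109,000; volume = 5,570,000 m³; S = 15.998 ‰
After stage 2: salt = 89,109,000 + 2,110,000×36.3 = 165,702,000; volume = 7,680,000 m³; S = 21.576 ‰
After stage 3: salt = 165,702,000 + 1,360,000×23 = 196,982,000; volume = 9,040,000 m³
S = 196,982,000 / 9,040,000 = 21.79 ‰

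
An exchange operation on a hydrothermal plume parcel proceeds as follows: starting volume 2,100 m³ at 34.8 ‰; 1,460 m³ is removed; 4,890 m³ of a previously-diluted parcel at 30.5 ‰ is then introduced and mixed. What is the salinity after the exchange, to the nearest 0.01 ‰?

31.00 ‰

Remaining after removal: 640 m³ at 34.8 ‰ (salt = 22,272)
After addition: salt = 22,272 + 4,890×30.5 = 171,417; volume = 5,530 m³
S = 171,417 / 5,530 = 30.9976 ‰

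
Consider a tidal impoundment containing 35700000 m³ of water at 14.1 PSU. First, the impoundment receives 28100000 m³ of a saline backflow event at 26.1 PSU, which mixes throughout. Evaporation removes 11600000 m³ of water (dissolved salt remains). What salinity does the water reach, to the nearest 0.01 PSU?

23.69 PSU

After mixing: salt = 35,700,000×14.1 + 28,100,000×26.1 = 1,236,780,000; volume = 63,800,000 m³
After evaporation: salt unchanged = 1,236,780,000; volume = 63,800,000 − 11,600,000 = 52,200,000 m³
S = 1,236,780,000 / 52,200,000 = 23.6931 PSU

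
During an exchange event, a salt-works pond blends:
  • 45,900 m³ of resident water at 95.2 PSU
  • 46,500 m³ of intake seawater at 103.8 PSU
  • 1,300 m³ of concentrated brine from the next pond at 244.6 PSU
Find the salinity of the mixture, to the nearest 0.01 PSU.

Mass of salt is conserved:
salt = 45,900×95.2 + 46,500×103.8 + 1,300×244.6 = 4,369,680 + 4,826,700 + 317,980 = 9,514,360
volume = 45,900 + 46,500 + 1,300 = 93,700 m³
S = 9,514,360 / 93,700 = 101.5407 PSU

101.54 PSU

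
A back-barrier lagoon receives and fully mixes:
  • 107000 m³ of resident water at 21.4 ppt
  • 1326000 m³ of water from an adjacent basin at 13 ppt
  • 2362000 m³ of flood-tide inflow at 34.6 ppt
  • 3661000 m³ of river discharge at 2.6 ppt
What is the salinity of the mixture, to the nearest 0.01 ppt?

14.86 ppt

Conserving salt mass:
salt = 107,000×21.4 + 1,326,000×13 + 2,362,000×34.6 + 3,661,000×2.6 = 2,289,800 + 17,238,000 + 81,725,200 + 9,518,600 = 110,771,600
volume = 107,000 + 1,326,000 + 2,362,000 + 3,661,000 = 7,456,000 m³
S = 110,771,600 / 7,456,000 = 14.8567 ppt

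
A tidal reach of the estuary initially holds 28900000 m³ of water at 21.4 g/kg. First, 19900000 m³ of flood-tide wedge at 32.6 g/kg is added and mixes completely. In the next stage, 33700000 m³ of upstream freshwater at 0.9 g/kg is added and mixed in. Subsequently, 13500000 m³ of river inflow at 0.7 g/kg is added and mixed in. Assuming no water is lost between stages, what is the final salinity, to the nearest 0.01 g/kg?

13.61 g/kg

By conservation of dissolved salt,
Initial salt = 28,900,000×21.4 = 618,460,000
After stage 1: salt = 618,460,000 + 19,900,000×32.6 = 1,267,200,000; volume = 48,800,000 m³; S = 25.967 g/kg
After stage 2: salt = 1,267,200,000 + 33,700,000×0.9 = 1,297,530,000; volume = 82,500,000 m³; S = 15.728 g/kg
After stage 3: salt = 1,297,530,000 + 13,500,000×0.7 = 1,306,980,000; volume = 96,000,000 m³
S = 1,306,980,000 / 96,000,000 = 13.6144 g/kg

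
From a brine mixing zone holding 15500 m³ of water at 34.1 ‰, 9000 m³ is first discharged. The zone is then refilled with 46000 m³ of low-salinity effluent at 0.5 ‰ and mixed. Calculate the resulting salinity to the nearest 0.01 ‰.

Remaining after removal: 6,500 m³ at 34.1 ‰ (salt = 221,650)
After addition: salt = 221,650 + 46,000×0.5 = 244,650; volume = 52,500 m³
S = 244,650 / 52,500 = 4.66 ‰

4.66 ‰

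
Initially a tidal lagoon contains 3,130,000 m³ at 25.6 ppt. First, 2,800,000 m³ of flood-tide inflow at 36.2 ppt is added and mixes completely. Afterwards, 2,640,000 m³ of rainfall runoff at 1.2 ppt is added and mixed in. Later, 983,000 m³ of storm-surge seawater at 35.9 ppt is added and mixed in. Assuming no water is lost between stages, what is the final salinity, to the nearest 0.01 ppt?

Conserving salt mass:
Initial salt = 3,130,000×25.6 = 80,128,000
After stage 1: salt = 80,128,000 + 2,800,000×36.2 = 181,488,000; volume = 5,930,000 m³; S = 30.605 ppt
After stage 2: salt = 181,488,000 + 2,640,000×1.2 = 184,656,000; volume = 8,570,000 m³; S = 21.547 ppt
After stage 3: salt = 184,656,000 + 983,000×35.9 = 219,945,700; volume = 9,553,000 m³
S = 219,945,700 / 9,553,000 = 23.0237 ppt

23.02 ppt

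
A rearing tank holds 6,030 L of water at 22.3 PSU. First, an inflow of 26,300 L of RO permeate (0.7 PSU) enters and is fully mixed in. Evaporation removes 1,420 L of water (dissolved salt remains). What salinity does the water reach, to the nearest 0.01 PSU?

After mixing: salt = 6,030×22.3 + 26,300×0.7 = 152,879; volume = 32,330 L
After evaporation: salt unchanged = 152,879; volume = 32,330 − 1,420 = 30,910 L
S = 152,879 / 30,910 = 4.9459 PSU

4.95 PSU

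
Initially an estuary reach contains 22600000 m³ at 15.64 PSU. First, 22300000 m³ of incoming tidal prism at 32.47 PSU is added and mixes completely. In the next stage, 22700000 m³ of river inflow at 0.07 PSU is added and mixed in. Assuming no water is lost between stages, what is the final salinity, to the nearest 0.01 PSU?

15.96 PSU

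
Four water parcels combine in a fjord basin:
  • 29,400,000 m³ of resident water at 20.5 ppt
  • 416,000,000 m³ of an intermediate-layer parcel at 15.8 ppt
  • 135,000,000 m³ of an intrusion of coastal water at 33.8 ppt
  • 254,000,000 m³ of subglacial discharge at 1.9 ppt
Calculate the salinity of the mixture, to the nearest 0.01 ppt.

14.65 ppt

Weighted by volume,
salt = 29,400,000×20.5 + 416,000,000×15.8 + 135,000,000×33.8 + 254,000,000×1.9 = 602,700,000 + 6,572,800,000 + 4,563,000,000 + 482,600,000 = 12,221,100,000
volume = 29,400,000 + 416,000,000 + 135,000,000 + 254,000,000 = 834,400,000 m³
S = 12,221,100,000 / 834,400,000 = 14.6466 ppt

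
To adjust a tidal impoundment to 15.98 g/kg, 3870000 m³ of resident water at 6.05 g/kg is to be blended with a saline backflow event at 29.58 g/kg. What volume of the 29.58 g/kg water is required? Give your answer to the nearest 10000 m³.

2830000 m³

Salt balance: 3,870,000×6.05 + V×29.58 = (3,870,000+V)×15.98
23,413,500 + 29.58V = 61,842,600 + 15.98V
38,429,100 = 13.6V
V = 2,825,669.12 m³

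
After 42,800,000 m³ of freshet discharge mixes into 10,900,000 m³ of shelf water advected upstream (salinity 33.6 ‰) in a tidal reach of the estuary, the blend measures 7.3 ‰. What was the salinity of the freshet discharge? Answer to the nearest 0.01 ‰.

0.60 ‰

Salt balance: 10,900,000×33.6 + 42,800,000×S = 53,700,000×7.3
366,240,000 + 42,800,000·S = 392,010,000
S = (392,010,000 − 366,240,000) / 42,800,000 = 0.6021 ‰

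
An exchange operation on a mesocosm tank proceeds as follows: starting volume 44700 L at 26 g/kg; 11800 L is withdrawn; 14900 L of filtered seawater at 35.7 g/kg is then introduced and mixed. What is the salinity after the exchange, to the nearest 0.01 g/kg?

29.02 g/kg

Remaining after removal: 32,900 L at 26 g/kg (salt = 855,400)
After addition: salt = 855,400 + 14,900×35.7 = 1,387,330; volume = 47,800 L
S = 1,387,330 / 47,800 = 29.0236 g/kg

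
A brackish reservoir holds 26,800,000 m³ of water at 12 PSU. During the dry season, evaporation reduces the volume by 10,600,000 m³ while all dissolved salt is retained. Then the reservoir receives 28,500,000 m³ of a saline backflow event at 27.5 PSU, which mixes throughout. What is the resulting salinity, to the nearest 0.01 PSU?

After evaporation: salt = 26,800,000×12 = 321,600,000; volume = 26,800,000 − 10,600,000 = 16,200,000 m³
After mixing: salt = 321,600,000 + 28,500,000×27.5 = 1,105,350,000; volume = 16,200,000 + 28,500,000 = 44,700,000 m³
S = 1,105,350,000 / 44,700,000 = 24.7282 PSU

24.73 PSU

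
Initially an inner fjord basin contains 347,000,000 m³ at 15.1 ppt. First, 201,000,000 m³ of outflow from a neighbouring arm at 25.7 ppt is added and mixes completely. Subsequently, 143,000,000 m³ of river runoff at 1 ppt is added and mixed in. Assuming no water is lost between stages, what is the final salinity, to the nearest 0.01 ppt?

15.27 ppt

Mass of salt is conserved:
Initial salt = 347,000,000×15.1 = 5,239,700,000
After stage 1: salt = 5,239,700,000 + 201,000,000×25.7 = 10,405,400,000; volume = 548,000,000 m³; S = 18.988 ppt
After stage 2: salt = 10,405,400,000 + 143,000,000×1 = 10,548,400,000; volume = 691,000,000 m³
S = 10,548,400,000 / 691,000,000 = 15.2654 ppt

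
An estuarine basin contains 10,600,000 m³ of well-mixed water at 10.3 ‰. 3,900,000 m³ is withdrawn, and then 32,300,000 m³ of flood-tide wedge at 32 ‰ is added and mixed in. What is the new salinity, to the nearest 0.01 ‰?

28.27 ‰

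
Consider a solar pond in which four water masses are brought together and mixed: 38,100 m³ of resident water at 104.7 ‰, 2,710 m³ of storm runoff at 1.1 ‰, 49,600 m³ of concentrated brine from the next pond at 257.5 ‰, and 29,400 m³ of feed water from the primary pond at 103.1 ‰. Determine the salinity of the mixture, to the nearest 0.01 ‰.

By conservation of dissolved salt,
salt = 38,100×104.7 + 2,710×1.1 + 49,600×257.5 + 29,400×103.1 = 3,989,070 + 2,981 + 12,772,000 + 3,031,140 = 19,795,191
volume = 38,100 + 2,710 + 49,600 + 29,400 = 119,810 m³
S = 19,795,191 / 119,810 = 165.2215 ‰

165.22 ‰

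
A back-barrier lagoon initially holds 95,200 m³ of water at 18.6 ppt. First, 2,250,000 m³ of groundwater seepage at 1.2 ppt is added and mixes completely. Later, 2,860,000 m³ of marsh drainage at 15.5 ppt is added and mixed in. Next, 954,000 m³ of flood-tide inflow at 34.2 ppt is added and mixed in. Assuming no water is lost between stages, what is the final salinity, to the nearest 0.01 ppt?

Mass of salt is conserved:
Initial salt = 95,200×18.6 = 1,770,720
After stage 1: salt = 1,770,720 + 2,250,000×1.2 = 4,470,720; volume = 2,345,200 m³; S = 1.906 ppt
After stage 2: salt = 4,470,720 + 2,860,000×15.5 = 48,800,720; volume = 5,205,200 m³; S = 9.375 ppt
After stage 3: salt = 48,800,720 + 954,000×34.2 = 81,427,520; volume = 6,159,200 m³
S = 81,427,520 / 6,159,200 = 13.2205 ppt

13.22 ppt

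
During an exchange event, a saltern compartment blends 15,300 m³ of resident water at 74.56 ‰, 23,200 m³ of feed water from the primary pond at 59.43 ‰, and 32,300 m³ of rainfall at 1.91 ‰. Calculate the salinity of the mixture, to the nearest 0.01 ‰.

Mass of salt is conserved:
salt = 15,300×74.56 + 23,200×59.43 + 32,300×1.91 = 1,140,768 + 1,378,776 + 61,693 = 2,581,237
volume = 15,300 + 23,200 + 32,300 = 70,800 m³
S = 2,581,237 / 70,800 = 36.4581 ‰

36.46 ‰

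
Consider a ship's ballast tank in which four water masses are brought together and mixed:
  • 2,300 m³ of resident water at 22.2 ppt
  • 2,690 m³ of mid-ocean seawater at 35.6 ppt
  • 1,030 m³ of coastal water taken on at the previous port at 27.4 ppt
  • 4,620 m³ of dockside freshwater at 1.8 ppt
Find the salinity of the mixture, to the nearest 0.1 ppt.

17.2 ppt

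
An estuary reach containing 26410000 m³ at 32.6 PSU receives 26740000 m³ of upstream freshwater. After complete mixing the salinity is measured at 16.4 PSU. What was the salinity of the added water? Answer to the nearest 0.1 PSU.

Salt balance: 26,410,000×32.6 + 26,740,000×S = 53,150,000×16.4
860,966,000 + 26,740,000·S = 871,660,000
S = (871,660,000 − 860,966,000) / 26,740,000 = 0.3999 PSU

0.4 PSU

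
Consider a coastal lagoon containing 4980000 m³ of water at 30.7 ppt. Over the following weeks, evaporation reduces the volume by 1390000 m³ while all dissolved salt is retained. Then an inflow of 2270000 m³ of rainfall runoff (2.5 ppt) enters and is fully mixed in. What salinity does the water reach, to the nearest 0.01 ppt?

After evaporation: salt = 4,980,000×30.7 = 152,886,000; volume = 4,980,000 − 1,390,000 = 3,590,000 m³
After mixing: salt = 152,886,000 + 2,270,000×2.5 = 158,561,000; volume = 3,590,000 + 2,270,000 = 5,860,000 m³
S = 158,561,000 / 5,860,000 = 27.0582 ppt

27.06 ppt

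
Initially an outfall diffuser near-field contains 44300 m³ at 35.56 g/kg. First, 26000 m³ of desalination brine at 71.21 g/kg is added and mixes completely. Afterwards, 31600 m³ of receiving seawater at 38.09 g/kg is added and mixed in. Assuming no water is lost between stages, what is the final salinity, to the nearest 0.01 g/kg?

Salt balance:
Initial salt = 44,300×35.56 = 1,575,308
After stage 1: salt = 1,575,308 + 26,000×71.21 = 3,426,768; volume = 70,300 m³; S = 48.745 g/kg
After stage 2: salt = 3,426,768 + 31,600×38.09 = 4,630,412; volume = 101,900 m³
S = 4,630,412 / 101,900 = 45.4407 g/kg

45.44 g/kg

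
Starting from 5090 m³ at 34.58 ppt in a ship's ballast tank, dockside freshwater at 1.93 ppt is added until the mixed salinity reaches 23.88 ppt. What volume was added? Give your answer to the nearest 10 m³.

2480 m³

Salt balance: 5,090×34.58 + V×1.93 = (5,090+V)×23.88
176,012.2 + 1.93V = 121,549.2 + 23.88V
54,463 = 21.95V
V = 2,481.23 m³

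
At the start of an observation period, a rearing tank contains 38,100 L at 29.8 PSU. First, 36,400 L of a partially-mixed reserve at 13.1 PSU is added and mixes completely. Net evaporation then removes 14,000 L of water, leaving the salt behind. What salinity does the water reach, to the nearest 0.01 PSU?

26.65 PSU

After mixing: salt = 38,100×29.8 + 36,400×13.1 = 1,612,220; volume = 74,500 L
After evaporation: salt unchanged = 1,612,220; volume = 74,500 − 14,000 = 60,500 L
S = 1,612,220 / 60,500 = 26.6483 PSU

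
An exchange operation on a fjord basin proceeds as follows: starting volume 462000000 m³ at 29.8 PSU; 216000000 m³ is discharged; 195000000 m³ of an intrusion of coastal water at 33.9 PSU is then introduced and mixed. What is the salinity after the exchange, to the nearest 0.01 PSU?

31.61 PSU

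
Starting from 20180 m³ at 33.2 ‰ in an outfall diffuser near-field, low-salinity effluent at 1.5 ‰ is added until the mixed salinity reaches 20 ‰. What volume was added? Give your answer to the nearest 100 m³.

Salt balance: 20,180×33.2 + V×1.5 = (20,180+V)×20
669,976 + 1.5V = 403,600 + 20V
266,376 = 18.5V
V = 14,398.7 m³

14400 m³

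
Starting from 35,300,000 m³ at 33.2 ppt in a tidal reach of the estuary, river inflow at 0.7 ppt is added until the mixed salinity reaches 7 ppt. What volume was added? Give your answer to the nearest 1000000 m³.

Salt balance: 35,300,000×33.2 + V×0.7 = (35,300,000+V)×7
1,171,960,000 + 0.7V = 247,100,000 + 7V
924,860,000 = 6.3V
V = 146,803,174.6 m³

147000000 m³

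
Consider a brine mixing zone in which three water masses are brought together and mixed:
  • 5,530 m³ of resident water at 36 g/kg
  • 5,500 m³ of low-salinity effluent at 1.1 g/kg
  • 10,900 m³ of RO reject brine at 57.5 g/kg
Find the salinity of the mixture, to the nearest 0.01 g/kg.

37.93 g/kg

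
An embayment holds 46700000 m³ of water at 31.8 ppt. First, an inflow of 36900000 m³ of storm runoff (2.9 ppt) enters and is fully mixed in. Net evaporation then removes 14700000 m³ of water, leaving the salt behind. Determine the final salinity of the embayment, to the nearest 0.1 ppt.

After mixing: salt = 46,700,000×31.8 + 36,900,000×2.9 = 1,592,070,000; volume = 83,600,000 m³
After evaporation: salt unchanged = 1,592,070,000; volume = 83,600,000 − 14,700,000 = 68,900,000 m³
S = 1,592,070,000 / 68,900,000 = 23.107 ppt

23.1 ppt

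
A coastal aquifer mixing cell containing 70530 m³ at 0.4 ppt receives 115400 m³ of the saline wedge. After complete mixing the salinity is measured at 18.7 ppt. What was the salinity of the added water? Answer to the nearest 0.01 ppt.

29.88 ppt

Salt balance: 70,530×0.4 + 115,400×S = 185,930×18.7
28,212 + 115,400·S = 3,476,891
S = (3,476,891 − 28,212) / 115,400 = 29.8846 ppt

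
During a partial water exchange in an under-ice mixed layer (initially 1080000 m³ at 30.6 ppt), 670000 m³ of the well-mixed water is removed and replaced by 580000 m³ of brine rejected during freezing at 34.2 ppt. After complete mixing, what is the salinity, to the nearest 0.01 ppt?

32.71 ppt

Remaining after removal: 410,000 m³ at 30.6 ppt (salt = 12,546,000)
After addition: salt = 12,546,000 + 580,000×34.2 = 32,382,000; volume = 990,000 m³
S = 32,382,000 / 990,000 = 32.7091 ppt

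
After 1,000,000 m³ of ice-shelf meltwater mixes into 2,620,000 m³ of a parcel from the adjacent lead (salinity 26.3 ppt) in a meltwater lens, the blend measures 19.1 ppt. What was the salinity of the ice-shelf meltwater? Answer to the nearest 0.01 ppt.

Salt balance: 2,620,000×26.3 + 1,000,000×S = 3,620,000×19.1
68,906,000 + 1,000,000·S = 69,142,000
S = (69,142,000 − 68,906,000) / 1,000,000 = 0.236 ppt

0.24 ppt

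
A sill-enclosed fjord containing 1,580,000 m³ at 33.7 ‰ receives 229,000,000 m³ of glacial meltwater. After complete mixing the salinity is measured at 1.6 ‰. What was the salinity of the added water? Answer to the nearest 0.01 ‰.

1.38 ‰

Salt balance: 1,580,000×33.7 + 229,000,000×S = 230,580,000×1.6
53,246,000 + 229,000,000·S = 368,928,000
S = (368,928,000 − 53,246,000) / 229,000,000 = 1.3785 ‰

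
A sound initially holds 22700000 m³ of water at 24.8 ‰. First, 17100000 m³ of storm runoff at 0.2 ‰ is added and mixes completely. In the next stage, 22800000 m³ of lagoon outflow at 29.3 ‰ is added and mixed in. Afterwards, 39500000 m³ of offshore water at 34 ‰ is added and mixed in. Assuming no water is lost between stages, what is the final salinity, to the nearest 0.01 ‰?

Weighted by volume,
Initial salt = 22,700,000×24.8 = 562,960,000
After stage 1: salt = 562,960,000 + 17,100,000×0.2 = 566,380,000; volume = 39,800,000 m³; S = 14.231 ‰
After stage 2: salt = 566,380,000 + 22,800,000×29.3 = 1,234,420,000; volume = 62,600,000 m³; S = 19.719 ‰
After stage 3: salt = 1,234,420,000 + 39,500,000×34 = 2,577,420,000; volume = 102,100,000 m³
S = 2,577,420,000 / 102,100,000 = 25.2441 ‰

25.24 ‰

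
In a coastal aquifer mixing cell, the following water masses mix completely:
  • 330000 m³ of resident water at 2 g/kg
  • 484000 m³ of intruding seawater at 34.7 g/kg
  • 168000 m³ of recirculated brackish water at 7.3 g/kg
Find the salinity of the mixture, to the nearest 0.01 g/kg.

19.02 g/kg

Conserving salt mass:
salt = 330,000×2 + 484,000×34.7 + 168,000×7.3 = 660,000 + 16,794,800 + 1,226,400 = 18,681,200
volume = 330,000 + 484,000 + 168,000 = 982,000 m³
S = 18,681,200 / 982,000 = 19.0236 g/kg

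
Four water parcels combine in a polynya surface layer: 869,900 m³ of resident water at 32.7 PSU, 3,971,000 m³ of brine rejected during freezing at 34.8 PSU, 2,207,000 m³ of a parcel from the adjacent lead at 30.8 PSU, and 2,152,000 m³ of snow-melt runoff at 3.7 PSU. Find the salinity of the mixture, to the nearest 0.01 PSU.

26.37 PSU

Salt balance:
salt = 869,900×32.7 + 3,971,000×34.8 + 2,207,000×30.8 + 2,152,000×3.7 = 28,445,730 + 138,190,800 + 67,975,600 + 7,962,400 = 242,574,530
volume = 869,900 + 3,971,000 + 2,207,000 + 2,152,000 = 9,199,900 m³
S = 242,574,530 / 9,199,900 = 26.3671 PSU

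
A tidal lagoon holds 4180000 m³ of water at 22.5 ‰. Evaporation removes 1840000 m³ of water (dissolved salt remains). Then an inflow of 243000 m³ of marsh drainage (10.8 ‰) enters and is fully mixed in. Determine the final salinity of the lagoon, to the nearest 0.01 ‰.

After evaporation: salt = 4,180,000×22.5 = 94,050,000; volume = 4,180,000 − 1,840,000 = 2,340,000 m³
After mixing: salt = 94,050,000 + 243,000×10.8 = 96,674,400; volume = 2,340,000 + 243,000 = 2,583,000 m³
S = 96,674,400 / 2,583,000 = 37.4272 ‰

37.43 ‰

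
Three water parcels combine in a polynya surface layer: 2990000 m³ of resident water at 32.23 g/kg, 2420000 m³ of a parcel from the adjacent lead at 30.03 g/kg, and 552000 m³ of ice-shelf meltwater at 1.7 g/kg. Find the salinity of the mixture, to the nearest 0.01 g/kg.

28.51 g/kg

Conserving salt mass:
salt = 2,990,000×32.23 + 2,420,000×30.03 + 552,000×1.7 = 96,367,700 + 72,672,600 + 938,400 = 169,978,700
volume = 2,990,000 + 2,420,000 + 552,000 = 5,962,000 m³
S = 169,978,700 / 5,962,000 = 28.5103 g/kg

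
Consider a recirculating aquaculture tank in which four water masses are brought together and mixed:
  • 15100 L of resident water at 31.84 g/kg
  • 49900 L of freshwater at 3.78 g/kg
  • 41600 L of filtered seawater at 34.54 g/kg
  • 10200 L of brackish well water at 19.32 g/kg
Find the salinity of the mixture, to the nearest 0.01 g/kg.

19.72 g/kg

Mass of salt is conserved:
salt = 15,100×31.84 + 49,900×3.78 + 41,600×34.54 + 10,200×19.32 = 480,784 + 188,622 + 1,436,864 + 197,064 = 2,303,334
volume = 15,100 + 49,900 + 41,600 + 10,200 = 116,800 L
S = 2,303,334 / 116,800 = 19.7203 g/kg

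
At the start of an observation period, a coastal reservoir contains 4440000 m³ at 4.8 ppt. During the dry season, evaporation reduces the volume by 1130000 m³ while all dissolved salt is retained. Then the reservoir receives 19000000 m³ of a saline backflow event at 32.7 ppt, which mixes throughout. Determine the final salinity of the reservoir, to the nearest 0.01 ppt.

After evaporation: salt = 4,440,000×4.8 = 21,312,000; volume = 4,440,000 − 1,130,000 = 3,310,000 m³
After mixing: salt = 21,312,000 + 19,000,000×32.7 = 642,612,000; volume = 3,310,000 + 19,000,000 = 22,310,000 m³
S = 642,612,000 / 22,310,000 = 28.8038 ppt

28.80 ppt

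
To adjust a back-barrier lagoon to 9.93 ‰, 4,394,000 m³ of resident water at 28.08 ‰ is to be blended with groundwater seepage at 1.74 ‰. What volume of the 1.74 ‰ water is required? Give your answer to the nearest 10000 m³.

9740000 m³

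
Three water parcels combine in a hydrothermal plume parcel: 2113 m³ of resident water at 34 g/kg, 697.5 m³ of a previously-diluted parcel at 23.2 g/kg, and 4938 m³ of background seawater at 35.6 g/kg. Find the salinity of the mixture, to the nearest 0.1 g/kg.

Salt balance:
salt = 2,113×34 + 697.5×23.2 + 4,938×35.6 = 71,842 + 16,182 + 175,792.8 = 263,816.8
volume = 2,113 + 697.5 + 4,938 = 7,748.5 m³
S = 263,816.8 / 7,748.5 = 34.047 g/kg

34.0 g/kg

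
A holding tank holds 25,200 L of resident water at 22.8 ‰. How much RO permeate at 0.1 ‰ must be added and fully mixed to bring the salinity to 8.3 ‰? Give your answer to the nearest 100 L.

44600 L

Salt balance: 25,200×22.8 + V×0.1 = (25,200+V)×8.3
574,560 + 0.1V = 209,160 + 8.3V
365,400 = 8.2V
V = 44,560.98 L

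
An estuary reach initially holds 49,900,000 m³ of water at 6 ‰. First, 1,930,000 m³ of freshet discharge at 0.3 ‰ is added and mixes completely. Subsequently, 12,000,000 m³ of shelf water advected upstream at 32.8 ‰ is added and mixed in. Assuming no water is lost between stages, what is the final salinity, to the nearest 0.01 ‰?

Mass of salt is conserved:
Initial salt = 49,900,000×6 = 299,400,000
After stage 1: salt = 299,400,000 + 1,930,000×0.3 = 299,979,000; volume = 51,830,000 m³; S = 5.788 ‰
After stage 2: salt = 299,979,000 + 12,000,000×32.8 = 693,579,000; volume = 63,830,000 m³
S = 693,579,000 / 63,830,000 = 10.866 ‰

10.87 ‰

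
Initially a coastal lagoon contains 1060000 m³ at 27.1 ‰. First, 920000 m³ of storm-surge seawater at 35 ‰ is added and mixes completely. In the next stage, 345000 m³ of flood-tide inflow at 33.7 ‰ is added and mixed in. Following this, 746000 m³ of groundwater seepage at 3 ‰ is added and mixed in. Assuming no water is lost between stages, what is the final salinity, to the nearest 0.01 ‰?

Conserving salt mass:
Initial salt = 1,060,000×27.1 = 28,726,000
After stage 1: salt = 28,726,000 + 920,000×35 = 60,926,000; volume = 1,980,000 m³; S = 30.771 ‰
After stage 2: salt = 60,926,000 + 345,000×33.7 = 72,552,500; volume = 2,325,000 m³; S = 31.205 ‰
After stage 3: salt = 72,552,500 + 746,000×3 = 74,790,500; volume = 3,071,000 m³
S = 74,790,500 / 3,071,000 = 24.3538 ‰

24.35 ‰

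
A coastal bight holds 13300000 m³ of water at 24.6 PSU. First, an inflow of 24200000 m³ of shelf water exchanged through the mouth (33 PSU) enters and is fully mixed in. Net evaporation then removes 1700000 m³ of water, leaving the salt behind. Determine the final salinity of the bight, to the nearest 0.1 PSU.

31.4 PSU

After mixing: salt = 13,300,000×24.6 + 24,200,000×33 = 1,125,780,000; volume = 37,500,000 m³
After evaporation: salt unchanged = 1,125,780,000; volume = 37,500,000 − 1,700,000 = 35,800,000 m³
S = 1,125,780,000 / 35,800,000 = 31.4464 PSU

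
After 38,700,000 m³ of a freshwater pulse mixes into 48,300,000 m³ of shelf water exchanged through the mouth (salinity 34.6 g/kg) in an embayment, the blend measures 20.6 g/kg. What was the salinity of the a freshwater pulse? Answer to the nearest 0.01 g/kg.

Salt balance: 48,300,000×34.6 + 38,700,000×S = 87,000,000×20.6
1,671,180,000 + 38,700,000·S = 1,792,200,000
S = (1,792,200,000 − 1,671,180,000) / 38,700,000 = 3.1271 g/kg

3.13 g/kg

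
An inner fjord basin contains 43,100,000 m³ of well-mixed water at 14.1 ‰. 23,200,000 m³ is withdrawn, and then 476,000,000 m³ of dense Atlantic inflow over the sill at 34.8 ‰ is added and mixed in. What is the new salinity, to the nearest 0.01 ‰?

Remaining after removal: 19,900,000 m³ at 14.1 ‰ (salt = 280,590,000)
After addition: salt = 280,590,000 + 476,000,000×34.8 = 16,845,390,000; volume = 495,900,000 m³
S = 16,845,390,000 / 495,900,000 = 33.9693 ‰

33.97 ‰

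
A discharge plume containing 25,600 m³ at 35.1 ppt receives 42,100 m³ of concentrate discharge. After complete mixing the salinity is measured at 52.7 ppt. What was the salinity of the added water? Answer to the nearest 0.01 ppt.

Salt balance: 25,600×35.1 + 42,100×S = 67,700×52.7
898,560 + 42,100·S = 3,567,790
S = (3,567,790 − 898,560) / 42,100 = 63.4021 ppt

63.40 ppt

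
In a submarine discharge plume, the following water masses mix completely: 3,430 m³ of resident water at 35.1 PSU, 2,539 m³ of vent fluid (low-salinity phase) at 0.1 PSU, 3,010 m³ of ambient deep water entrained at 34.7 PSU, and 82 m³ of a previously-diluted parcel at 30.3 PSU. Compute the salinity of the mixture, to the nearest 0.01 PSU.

25.12 PSU

Conserving salt mass:
salt = 3,430×35.1 + 2,539×0.1 + 3,010×34.7 + 82×30.3 = 120,393 + 253.9 + 104,447 + 2,484.6 = 227,578.5
volume = 3,430 + 2,539 + 3,010 + 82 = 9,061 m³
S = 227,578.5 / 9,061 = 25.1163 PSU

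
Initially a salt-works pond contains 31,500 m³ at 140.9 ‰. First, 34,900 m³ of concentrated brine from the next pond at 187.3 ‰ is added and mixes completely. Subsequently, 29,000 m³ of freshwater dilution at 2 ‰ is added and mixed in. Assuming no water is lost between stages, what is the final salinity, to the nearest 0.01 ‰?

115.65 ‰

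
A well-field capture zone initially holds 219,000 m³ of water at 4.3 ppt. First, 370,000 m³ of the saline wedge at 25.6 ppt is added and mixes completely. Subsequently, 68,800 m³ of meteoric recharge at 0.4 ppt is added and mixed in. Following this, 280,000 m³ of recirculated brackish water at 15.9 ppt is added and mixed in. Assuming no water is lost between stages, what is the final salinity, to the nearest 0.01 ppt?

Salt balance:
Initial salt = 219,000×4.3 = 941,700
After stage 1: salt = 941,700 + 370,000×25.6 = 10,413,700; volume = 589,000 m³; S = 17.68 ppt
After stage 2: salt = 10,413,700 + 68,800×0.4 = 10,441,220; volume = 657,800 m³; S = 15.873 ppt
After stage 3: salt = 10,441,220 + 280,000×15.9 = 14,893,220; volume = 937,800 m³
S = 14,893,220 / 937,800 = 15.881 ppt

15.88 ppt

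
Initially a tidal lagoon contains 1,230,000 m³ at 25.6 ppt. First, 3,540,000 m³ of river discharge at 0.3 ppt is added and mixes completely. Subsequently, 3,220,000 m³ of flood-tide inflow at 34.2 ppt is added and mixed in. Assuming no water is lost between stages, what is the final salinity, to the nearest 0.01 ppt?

17.86 ppt

Weighted by volume,
Initial salt = 1,230,000×25.6 = 31,488,000
After stage 1: salt = 31,488,000 + 3,540,000×0.3 = 32,550,000; volume = 4,770,000 m³; S = 6.824 ppt
After stage 2: salt = 32,550,000 + 3,220,000×34.2 = 142,674,000; volume = 7,990,000 m³
S = 142,674,000 / 7,990,000 = 17.8566 ppt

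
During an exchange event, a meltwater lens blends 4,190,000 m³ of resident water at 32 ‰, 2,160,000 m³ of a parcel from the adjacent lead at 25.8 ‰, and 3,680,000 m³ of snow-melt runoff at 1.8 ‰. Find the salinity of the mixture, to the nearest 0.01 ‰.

Total salt / total volume:
salt = 4,190,000×32 + 2,160,000×25.8 + 3,680,000×1.8 = 134,080,000 + 55,728,000 + 6,624,000 = 196,432,000
volume = 4,190,000 + 2,160,000 + 3,680,000 = 10,030,000 m³
S = 196,432,000 / 10,030,000 = 19.5844 ‰

19.58 ‰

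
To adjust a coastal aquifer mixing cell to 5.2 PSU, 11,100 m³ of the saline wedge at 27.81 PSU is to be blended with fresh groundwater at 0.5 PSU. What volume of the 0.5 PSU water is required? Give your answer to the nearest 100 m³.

53400 m³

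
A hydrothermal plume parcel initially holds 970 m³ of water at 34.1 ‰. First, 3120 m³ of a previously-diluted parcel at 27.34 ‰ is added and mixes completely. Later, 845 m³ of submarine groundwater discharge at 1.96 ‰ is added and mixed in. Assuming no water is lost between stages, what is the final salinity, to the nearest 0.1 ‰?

24.3 ‰

Salt balance:
Initial salt = 970×34.1 = 33,077
After stage 1: salt = 33,077 + 3,120×27.34 = 118,377.8; volume = 4,090 m³; S = 28.943 ‰
After stage 2: salt = 118,377.8 + 845×1.96 = 120,034; volume = 4,935 m³
S = 120,034 / 4,935 = 24.323 ‰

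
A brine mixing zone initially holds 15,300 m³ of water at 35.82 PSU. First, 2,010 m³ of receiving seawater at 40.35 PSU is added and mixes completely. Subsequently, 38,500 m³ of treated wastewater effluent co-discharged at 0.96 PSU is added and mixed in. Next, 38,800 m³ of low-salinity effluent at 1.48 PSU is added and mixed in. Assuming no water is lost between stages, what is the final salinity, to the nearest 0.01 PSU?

7.65 PSU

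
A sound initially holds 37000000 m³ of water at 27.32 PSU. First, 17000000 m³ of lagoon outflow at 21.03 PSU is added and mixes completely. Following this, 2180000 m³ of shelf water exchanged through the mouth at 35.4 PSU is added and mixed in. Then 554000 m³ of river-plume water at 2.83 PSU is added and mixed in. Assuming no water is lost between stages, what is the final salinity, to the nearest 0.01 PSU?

Conserving salt mass:
Initial salt = 37,000,000×27.32 = 1,010,840,000
After stage 1: salt = 1,010,840,000 + 17,000,000×21.03 = 1,368,350,000; volume = 54,000,000 m³; S = 25.34 PSU
After stage 2: salt = 1,368,350,000 + 2,180,000×35.4 = 1,445,522,000; volume = 56,180,000 m³; S = 25.73 PSU
After stage 3: salt = 1,445,522,000 + 554,000×2.83 = 1,447,089,820; volume = 56,734,000 m³
S = 1,447,089,820 / 56,734,000 = 25.5066 PSU

25.51 PSU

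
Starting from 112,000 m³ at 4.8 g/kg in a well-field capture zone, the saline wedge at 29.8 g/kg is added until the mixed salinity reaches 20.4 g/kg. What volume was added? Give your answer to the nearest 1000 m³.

186000 m³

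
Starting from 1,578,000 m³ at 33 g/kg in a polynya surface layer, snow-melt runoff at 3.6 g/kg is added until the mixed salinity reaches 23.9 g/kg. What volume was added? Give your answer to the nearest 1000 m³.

707000 m³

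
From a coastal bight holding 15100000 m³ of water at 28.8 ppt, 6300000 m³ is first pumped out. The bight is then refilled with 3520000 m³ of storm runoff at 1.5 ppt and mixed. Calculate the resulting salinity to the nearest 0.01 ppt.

Remaining after removal: 8,800,000 m³ at 28.8 ppt (salt = 253,440,000)
After addition: salt = 253,440,000 + 3,520,000×1.5 = 258,720,000; volume = 12,320,000 m³
S = 258,720,000 / 12,320,000 = 21 ppt

21.00 ppt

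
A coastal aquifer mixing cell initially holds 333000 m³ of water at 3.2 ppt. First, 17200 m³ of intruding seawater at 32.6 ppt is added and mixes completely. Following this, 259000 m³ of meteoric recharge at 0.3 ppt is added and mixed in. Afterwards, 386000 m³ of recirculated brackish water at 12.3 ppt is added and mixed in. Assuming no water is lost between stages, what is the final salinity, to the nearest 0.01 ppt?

6.48 ppt

Mass of salt is conserved:
Initial salt = 333,000×3.2 = 1,065,600
After stage 1: salt = 1,065,600 + 17,200×32.6 = 1,626,320; volume = 350,200 m³; S = 4.644 ppt
After stage 2: salt = 1,626,320 + 259,000×0.3 = 1,704,020; volume = 609,200 m³; S = 2.797 ppt
After stage 3: salt = 1,704,020 + 386,000×12.3 = 6,451,820; volume = 995,200 m³
S = 6,451,820 / 995,200 = 6.4829 ppt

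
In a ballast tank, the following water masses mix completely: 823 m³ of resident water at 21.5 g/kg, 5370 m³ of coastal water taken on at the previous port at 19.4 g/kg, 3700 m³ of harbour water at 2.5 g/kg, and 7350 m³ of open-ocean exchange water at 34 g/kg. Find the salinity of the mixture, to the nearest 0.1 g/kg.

22.1 g/kg

Total salt / total volume:
salt = 823×21.5 + 5,370×19.4 + 3,700×2.5 + 7,350×34 = 17,694.5 + 104,178 + 9,250 + 249,900 = 381,022.5
volume = 823 + 5,370 + 3,700 + 7,350 = 17,243 m³
S = 381,022.5 / 17,243 = 22.097 g/kg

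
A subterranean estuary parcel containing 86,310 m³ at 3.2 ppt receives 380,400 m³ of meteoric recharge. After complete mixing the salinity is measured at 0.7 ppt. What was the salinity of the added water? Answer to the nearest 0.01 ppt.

Salt balance: 86,310×3.2 + 380,400×S = 466,710×0.7
276,192 + 380,400·S = 326,697
S = (326,697 − 276,192) / 380,400 = 0.1328 ppt

0.13 ppt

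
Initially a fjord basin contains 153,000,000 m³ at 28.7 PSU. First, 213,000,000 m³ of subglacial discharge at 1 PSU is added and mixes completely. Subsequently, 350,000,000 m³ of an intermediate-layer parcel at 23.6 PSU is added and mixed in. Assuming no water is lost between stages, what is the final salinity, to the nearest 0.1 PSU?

Weighted by volume,
Initial salt = 153,000,000×28.7 = 4,391,100,000
After stage 1: salt = 4,391,100,000 + 213,000,000×1 = 4,604,100,000; volume = 366,000,000 m³; S = 12.58 PSU
After stage 2: salt = 4,604,100,000 + 350,000,000×23.6 = 12,864,100,000; volume = 716,000,000 m³
S = 12,864,100,000 / 716,000,000 = 17.9666 PSU

18.0 PSU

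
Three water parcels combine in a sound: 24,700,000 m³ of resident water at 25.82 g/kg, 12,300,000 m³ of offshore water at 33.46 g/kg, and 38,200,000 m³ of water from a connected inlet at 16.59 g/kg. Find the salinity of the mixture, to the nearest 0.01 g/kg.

22.38 g/kg

Conserving salt mass:
salt = 24,700,000×25.82 + 12,300,000×33.46 + 38,200,000×16.59 = 637,754,000 + 411,558,000 + 633,738,000 = 1,683,050,000
volume = 24,700,000 + 12,300,000 + 38,200,000 = 75,200,000 m³
S = 1,683,050,000 / 75,200,000 = 22.381 g/kg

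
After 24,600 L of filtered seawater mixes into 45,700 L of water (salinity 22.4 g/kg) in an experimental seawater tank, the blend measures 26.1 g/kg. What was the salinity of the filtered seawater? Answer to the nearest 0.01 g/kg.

32.97 g/kg

Salt balance: 45,700×22.4 + 24,600×S = 70,300×26.1
1,023,680 + 24,600·S = 1,834,830
S = (1,834,830 − 1,023,680) / 24,600 = 32.9736 g/kg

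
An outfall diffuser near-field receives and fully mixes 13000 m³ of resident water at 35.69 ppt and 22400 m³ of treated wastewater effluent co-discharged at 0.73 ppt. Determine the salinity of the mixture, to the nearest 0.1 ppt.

13.6 ppt

Conserving salt mass:
salt = 13,000×35.69 + 22,400×0.73 = 463,970 + 16,352 = 480,322
volume = 13,000 + 22,400 = 35,400 m³
S = 480,322 / 35,400 = 13.568 ppt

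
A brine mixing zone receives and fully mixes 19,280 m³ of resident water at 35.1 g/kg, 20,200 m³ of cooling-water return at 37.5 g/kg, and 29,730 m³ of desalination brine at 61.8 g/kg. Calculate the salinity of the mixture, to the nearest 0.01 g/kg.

Weighted by volume,
salt = 19,280×35.1 + 20,200×37.5 + 29,730×61.8 = 676,728 + 757,500 + 1,837,314 = 3,271,542
volume = 19,280 + 20,200 + 29,730 = 69,210 m³
S = 3,271,542 / 69,210 = 47.2698 g/kg

47.27 g/kg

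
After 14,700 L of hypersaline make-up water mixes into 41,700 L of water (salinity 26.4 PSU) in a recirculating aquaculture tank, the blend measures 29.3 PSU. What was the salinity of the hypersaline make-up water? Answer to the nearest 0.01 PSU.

Salt balance: 41,700×26.4 + 14,700×S = 56,400×29.3
1,100,880 + 14,700·S = 1,652,520
S = (1,652,520 − 1,100,880) / 14,700 = 37.5265 PSU

37.53 PSU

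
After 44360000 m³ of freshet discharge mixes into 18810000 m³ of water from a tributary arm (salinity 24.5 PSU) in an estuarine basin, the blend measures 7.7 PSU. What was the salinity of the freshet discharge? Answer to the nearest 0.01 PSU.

Salt balance: 18,810,000×24.5 + 44,360,000×S = 63,170,000×7.7
460,845,000 + 44,360,000·S = 486,409,000
S = (486,409,000 − 460,845,000) / 44,360,000 = 0.5763 PSU

0.58 PSU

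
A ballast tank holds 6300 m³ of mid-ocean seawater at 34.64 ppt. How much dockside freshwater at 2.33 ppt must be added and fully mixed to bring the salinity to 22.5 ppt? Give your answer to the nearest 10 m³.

Salt balance: 6,300×34.64 + V×2.33 = (6,300+V)×22.5
218,232 + 2.33V = 141,750 + 22.5V
76,482 = 20.17V
V = 3,791.87 m³

3790 m³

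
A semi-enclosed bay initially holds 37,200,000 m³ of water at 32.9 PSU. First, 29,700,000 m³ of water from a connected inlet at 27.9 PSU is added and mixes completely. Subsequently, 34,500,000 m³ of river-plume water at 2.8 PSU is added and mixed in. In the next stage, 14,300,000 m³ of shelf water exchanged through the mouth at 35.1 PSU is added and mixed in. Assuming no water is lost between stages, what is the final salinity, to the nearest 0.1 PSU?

22.9 PSU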